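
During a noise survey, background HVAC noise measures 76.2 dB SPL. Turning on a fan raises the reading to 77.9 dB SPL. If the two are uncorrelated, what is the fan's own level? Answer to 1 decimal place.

73.0 dB SPL

Subtract intensities: L_src = 10·log₁₀(10^(L_total/10) − 10^(L_bg/10)).
L_src = 10·log₁₀(10^(77.9/10) − 10^(76.2/10)) = 10·log₁₀(19970000) = 73.0 dB SPL.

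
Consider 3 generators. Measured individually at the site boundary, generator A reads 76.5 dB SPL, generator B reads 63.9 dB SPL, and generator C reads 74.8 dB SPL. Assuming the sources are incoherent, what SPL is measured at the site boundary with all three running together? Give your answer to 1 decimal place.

Add the sources as powers (linear), then convert back to dB:
L_total = 10·log₁₀(10^(76.5/10) + 10^(63.9/10) + 10^(74.8/10)) = 10·log₁₀(77320000) = 78.9 dB SPL.

78.9 dB SPL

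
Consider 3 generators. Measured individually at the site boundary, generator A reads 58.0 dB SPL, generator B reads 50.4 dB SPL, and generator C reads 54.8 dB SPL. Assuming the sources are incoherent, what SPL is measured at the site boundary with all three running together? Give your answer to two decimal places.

60.18 dB SPL

Uncorrelated sources add in intensity (power), not in dB.
L_total = 10·log₁₀(10^(58.0/10) + 10^(50.4/10) + 10^(54.8/10)) = 10·log₁₀(1043000) = 60.18 dB SPL.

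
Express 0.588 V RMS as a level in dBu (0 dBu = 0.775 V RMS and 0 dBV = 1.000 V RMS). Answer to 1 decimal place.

-2.4 dBu

dBu = 20·log₁₀(V / 0.775 V).
20·log₁₀(0.588/0.775) = -2.4 dBu.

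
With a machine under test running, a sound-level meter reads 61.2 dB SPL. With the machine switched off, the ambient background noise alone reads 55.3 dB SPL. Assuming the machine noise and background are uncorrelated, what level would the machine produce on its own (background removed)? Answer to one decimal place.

Remove the background by subtracting linear intensities:
L_src = 10·log₁₀(10^(61.2/10) − 10^(55.3/10)) = 10·log₁₀(979400) = 59.9 dB SPL.

59.9 dB SPL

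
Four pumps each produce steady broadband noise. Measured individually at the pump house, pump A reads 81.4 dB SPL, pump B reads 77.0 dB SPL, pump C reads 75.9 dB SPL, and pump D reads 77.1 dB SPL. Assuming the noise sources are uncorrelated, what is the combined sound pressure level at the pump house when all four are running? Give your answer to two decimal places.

84.45 dB SPL

Uncorrelated sources add in intensity (power), not in dB.
L_total = 10·log₁₀(10^(81.4/10) + 10^(77.0/10) + 10^(75.9/10) + 10^(77.1/10)) = 10·log₁₀(278300000) = 84.45 dB SPL.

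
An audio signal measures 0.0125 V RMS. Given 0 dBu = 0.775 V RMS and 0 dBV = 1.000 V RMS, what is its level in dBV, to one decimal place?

dBV = 20·log₁₀(V / 1.000 V).
20·log₁₀(0.0125/1.000) = -38.1 dBV.

-38.1 dBV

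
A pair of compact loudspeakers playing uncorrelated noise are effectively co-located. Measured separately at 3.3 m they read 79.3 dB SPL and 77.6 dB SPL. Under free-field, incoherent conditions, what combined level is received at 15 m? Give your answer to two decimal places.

68.39 dB SPL

Combined at 3.3 m: 10·log₁₀(10^(79.3/10)+10^(77.6/10)) = 81.543 dB SPL.
Then apply −20·log₁₀(15/3.3) = -13.152 dB → 68.39 dB SPL.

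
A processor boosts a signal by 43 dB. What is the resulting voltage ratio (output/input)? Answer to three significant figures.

Voltage ratio = 10^(dB/20).
10^(43/20) = 10^(2.150) = 141.

141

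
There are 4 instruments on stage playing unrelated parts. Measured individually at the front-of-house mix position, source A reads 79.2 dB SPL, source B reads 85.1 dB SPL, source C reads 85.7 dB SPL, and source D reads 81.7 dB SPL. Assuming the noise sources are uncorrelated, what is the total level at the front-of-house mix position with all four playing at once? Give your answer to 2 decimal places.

Add the sources as powers (linear), then convert back to dB:
L_total = 10·log₁₀(10^(79.2/10) + 10^(85.1/10) + 10^(85.7/10) + 10^(81.7/10)) = 10·log₁₀(926200000) = 89.67 dB SPL.

89.67 dB SPL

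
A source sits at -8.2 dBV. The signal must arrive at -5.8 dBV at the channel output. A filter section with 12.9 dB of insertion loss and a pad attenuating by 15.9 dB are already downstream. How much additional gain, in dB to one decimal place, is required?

31.2 dB

The required make-up gain is the shortfall in the dB sum.
G = -5.8 − (-8.2) + 12.9 + 15.9 = 31.2 dB.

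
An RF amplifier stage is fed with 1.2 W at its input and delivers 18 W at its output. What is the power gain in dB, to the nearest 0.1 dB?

11.8 dB

Power is a power quantity, so gain = 10·log₁₀(P_out/P_in).
10·log₁₀(18/1.2) = 10·log₁₀(15.00) = 11.8 dB.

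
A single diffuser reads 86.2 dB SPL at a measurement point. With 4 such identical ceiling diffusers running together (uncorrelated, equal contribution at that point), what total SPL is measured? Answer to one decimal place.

92.2 dB SPL

4 equal incoherent sources raise the level by 10·log₁₀(4) = 6.02 dB.
L_total = 86.2 + 6.02 = 92.2 dB SPL.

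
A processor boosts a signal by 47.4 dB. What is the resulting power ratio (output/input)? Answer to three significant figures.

55000

Power ratio = 10^(dB/10).
10^(47.4/10) = 10^(4.740) = 55000.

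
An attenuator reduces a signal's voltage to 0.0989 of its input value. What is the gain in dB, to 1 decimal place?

-20.1 dB

Voltage is an amplitude quantity, so gain = 20·log₁₀(V_out/V_in).
20·log₁₀(0.0989) = -20.1 dB.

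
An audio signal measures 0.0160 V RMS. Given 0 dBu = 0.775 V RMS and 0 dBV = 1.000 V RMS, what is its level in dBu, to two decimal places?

-33.70 dBu

dBu = 20·log₁₀(V / 0.775 V).
20·log₁₀(0.0160/0.775) = -33.70 dBu.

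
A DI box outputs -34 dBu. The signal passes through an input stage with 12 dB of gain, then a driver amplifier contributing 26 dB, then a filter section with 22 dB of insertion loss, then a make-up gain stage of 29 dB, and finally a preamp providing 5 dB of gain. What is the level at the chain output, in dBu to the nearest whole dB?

In dB, series stages simply add:
-34 + 12 + 26 − 22 + 29 + 5 = +16 dBu.

+16 dBu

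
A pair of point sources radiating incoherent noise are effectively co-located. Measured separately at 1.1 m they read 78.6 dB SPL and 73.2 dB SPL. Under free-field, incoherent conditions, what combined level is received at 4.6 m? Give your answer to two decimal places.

Combined at 1.1 m: 10·log₁₀(10^(78.6/10)+10^(73.2/10)) = 79.701 dB SPL.
Then apply −20·log₁₀(4.6/1.1) = -12.427 dB → 67.27 dB SPL.

67.27 dB SPL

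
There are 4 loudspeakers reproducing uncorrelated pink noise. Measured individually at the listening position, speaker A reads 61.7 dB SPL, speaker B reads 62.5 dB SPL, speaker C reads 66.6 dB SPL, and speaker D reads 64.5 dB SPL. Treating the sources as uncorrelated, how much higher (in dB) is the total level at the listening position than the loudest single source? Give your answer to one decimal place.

3.7 dB

Add the sources as powers (linear), then convert back to dB:
L_total = 10·log₁₀(10^(61.7/10) + 10^(62.5/10) + 10^(66.6/10) + 10^(64.5/10)) = 70.27 dB SPL.
Excess over the loudest (66.6 dB): 70.27 − 66.6 = 3.7 dB.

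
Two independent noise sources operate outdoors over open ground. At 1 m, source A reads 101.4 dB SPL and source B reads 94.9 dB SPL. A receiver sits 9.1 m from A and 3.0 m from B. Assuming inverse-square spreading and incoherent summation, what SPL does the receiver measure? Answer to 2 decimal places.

At the listener: L_A = 101.4 − 20·log₁₀(9.1) = 82.219 dB; L_B = 94.9 − 20·log₁₀(3.0) = 85.358 dB.
Combined: 10·log₁₀(10^(82.219/10)+10^(85.358/10)) = 87.08 dB SPL.

87.08 dB SPL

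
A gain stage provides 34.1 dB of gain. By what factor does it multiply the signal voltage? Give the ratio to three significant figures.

50.7

Voltage ratio = 10^(dB/20).
10^(34.1/20) = 10^(1.705) = 50.7.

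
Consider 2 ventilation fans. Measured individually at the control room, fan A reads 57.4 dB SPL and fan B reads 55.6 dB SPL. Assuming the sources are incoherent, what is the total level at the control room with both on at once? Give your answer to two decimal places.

Add the sources as powers (linear), then convert back to dB:
L_total = 10·log₁₀(10^(57.4/10) + 10^(55.6/10)) = 10·log₁₀(912600) = 59.60 dB SPL.

59.60 dB SPL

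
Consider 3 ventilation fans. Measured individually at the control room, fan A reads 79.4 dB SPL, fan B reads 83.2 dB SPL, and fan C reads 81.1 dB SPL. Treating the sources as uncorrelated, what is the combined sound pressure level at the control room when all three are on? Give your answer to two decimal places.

Uncorrelated sources add in intensity (power), not in dB.
L_total = 10·log₁₀(10^(79.4/10) + 10^(83.2/10) + 10^(81.1/10)) = 10·log₁₀(424900000) = 86.28 dB SPL.

86.28 dB SPL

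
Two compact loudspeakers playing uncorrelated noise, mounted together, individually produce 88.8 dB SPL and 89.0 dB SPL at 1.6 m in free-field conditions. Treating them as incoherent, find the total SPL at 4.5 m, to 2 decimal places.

Combined at 1.6 m: 10·log₁₀(10^(88.8/10)+10^(89.0/10)) = 91.911 dB SPL.
Then apply −20·log₁₀(4.5/1.6) = -8.982 dB → 82.93 dB SPL.

82.93 dB SPL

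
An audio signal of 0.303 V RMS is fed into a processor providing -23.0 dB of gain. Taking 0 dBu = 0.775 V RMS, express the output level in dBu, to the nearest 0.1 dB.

-31.2 dBu

Input level: 20·log₁₀(0.303/0.775) = -8.16 dBu.
Output: -8.16 − 23.0 = -31.2 dBu.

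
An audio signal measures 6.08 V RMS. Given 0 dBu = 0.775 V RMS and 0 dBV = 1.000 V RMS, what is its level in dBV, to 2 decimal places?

+15.68 dBV

dBV = 20·log₁₀(V / 1.000 V).
20·log₁₀(6.08/1.000) = +15.68 dBV.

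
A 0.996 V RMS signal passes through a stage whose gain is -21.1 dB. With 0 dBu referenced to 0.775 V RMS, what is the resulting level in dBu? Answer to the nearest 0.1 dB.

-18.9 dBu

Input level: 20·log₁₀(0.996/0.775) = 2.18 dBu.
Output: 2.18 − 21.1 = -18.9 dBu.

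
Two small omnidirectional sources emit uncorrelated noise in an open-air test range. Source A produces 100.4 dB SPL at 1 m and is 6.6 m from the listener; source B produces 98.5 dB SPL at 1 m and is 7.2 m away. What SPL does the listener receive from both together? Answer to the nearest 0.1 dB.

At the listener: L_A = 100.4 − 20·log₁₀(6.6) = 84.01 dB; L_B = 98.5 − 20·log₁₀(7.2) = 81.35 dB.
Combined: 10·log₁₀(10^(84.01/10)+10^(81.35/10)) = 85.9 dB SPL.

85.9 dB SPL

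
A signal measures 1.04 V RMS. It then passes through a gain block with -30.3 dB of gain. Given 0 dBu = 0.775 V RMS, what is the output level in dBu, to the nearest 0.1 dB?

-27.7 dBu

Input level: 20·log₁₀(1.04/0.775) = 2.55 dBu.
Output: 2.55 − 30.3 = -27.7 dBu.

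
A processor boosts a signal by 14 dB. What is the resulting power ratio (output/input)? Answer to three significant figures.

Power ratio = 10^(dB/10).
10^(14/10) = 10^(1.400) = 25.1.

25.1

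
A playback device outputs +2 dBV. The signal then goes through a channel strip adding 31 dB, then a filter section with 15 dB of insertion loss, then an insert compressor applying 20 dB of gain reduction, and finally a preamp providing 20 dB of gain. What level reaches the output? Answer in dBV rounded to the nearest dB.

+18 dBV

Cascaded gains and losses add directly in dB.
+2 + 31 − 15 − 20 + 20 = +18 dBV.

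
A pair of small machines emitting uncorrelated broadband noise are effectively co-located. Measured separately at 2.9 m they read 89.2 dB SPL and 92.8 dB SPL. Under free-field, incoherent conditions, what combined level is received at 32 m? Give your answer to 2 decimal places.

73.52 dB SPL

Combined at 2.9 m: 10·log₁₀(10^(89.2/10)+10^(92.8/10)) = 94.373 dB SPL.
Then apply −20·log₁₀(32/2.9) = -20.855 dB → 73.52 dB SPL.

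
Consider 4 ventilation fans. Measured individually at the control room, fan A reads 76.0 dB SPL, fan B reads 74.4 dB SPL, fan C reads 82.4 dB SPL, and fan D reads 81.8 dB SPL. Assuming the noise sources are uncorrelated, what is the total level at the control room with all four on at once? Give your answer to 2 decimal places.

85.94 dB SPL

Uncorrelated sources add in intensity (power), not in dB.
L_total = 10·log₁₀(10^(76.0/10) + 10^(74.4/10) + 10^(82.4/10) + 10^(81.8/10)) = 10·log₁₀(392500000) = 85.94 dB SPL.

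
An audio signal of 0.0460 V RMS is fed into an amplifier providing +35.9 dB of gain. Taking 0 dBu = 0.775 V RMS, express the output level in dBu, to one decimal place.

+11.4 dBu

Input level: 20·log₁₀(0.0460/0.775) = -24.53 dBu.
Output: -24.53 + 35.9 = +11.4 dBu.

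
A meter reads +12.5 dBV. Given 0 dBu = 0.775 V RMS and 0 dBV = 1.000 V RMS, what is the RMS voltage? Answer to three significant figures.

4.22 V

V = 1.000 V × 10^(+12.5/20).
= 1.000 × 4.217 = 4.22 V.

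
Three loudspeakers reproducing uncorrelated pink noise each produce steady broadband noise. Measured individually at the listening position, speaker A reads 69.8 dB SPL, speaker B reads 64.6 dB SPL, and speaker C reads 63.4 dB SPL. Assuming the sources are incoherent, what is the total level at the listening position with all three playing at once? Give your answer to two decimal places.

71.65 dB SPL

Add the sources as powers (linear), then convert back to dB:
L_total = 10·log₁₀(10^(69.8/10) + 10^(64.6/10) + 10^(63.4/10)) = 10·log₁₀(14620000) = 71.65 dB SPL.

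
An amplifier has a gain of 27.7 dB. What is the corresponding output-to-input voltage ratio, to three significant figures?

Voltage ratio = 10^(dB/20).
10^(27.7/20) = 10^(1.385) = 24.3.

24.3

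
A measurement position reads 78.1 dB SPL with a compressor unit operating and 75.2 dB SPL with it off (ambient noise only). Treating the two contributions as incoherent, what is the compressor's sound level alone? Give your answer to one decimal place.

Background correction is a power subtraction:
L_src = 10·log₁₀(10^(78.1/10) − 10^(75.2/10)) = 10·log₁₀(31450000) = 75.0 dB SPL.

75.0 dB SPL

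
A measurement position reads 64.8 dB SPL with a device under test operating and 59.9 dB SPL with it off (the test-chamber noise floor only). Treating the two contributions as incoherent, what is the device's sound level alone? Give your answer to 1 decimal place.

63.1 dB SPL

Subtract intensities: L_src = 10·log₁₀(10^(L_total/10) − 10^(L_bg/10)).
L_src = 10·log₁₀(10^(64.8/10) − 10^(59.9/10)) = 10·log₁₀(2043000) = 63.1 dB SPL.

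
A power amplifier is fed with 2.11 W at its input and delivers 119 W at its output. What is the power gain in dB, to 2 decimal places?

Power ratio → dB uses the 10·log₁₀ form:
10·log₁₀(119/2.11) = 10·log₁₀(56.40) = 17.51 dB.

17.51 dB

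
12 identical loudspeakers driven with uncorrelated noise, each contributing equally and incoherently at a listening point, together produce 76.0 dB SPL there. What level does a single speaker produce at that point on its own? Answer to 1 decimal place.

12 equal incoherent sources add 10·log₁₀(12) = 10.79 dB over one source.
L_one = 76.0 − 10.79 = 65.2 dB SPL.

65.2 dB SPL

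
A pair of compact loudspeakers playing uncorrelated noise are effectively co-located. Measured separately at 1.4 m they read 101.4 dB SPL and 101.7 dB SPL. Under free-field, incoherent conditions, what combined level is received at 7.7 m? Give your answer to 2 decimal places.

Combined at 1.4 m: 10·log₁₀(10^(101.4/10)+10^(101.7/10)) = 104.563 dB SPL.
Then apply −20·log₁₀(7.7/1.4) = -14.807 dB → 89.76 dB SPL.

89.76 dB SPL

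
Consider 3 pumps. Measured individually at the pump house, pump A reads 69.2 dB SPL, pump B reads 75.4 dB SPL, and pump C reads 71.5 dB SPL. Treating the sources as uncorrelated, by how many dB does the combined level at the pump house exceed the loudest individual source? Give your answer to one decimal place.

Uncorrelated sources add in intensity (power), not in dB.
L_total = 10·log₁₀(10^(69.2/10) + 10^(75.4/10) + 10^(71.5/10)) = 77.57 dB SPL.
Excess over the loudest (75.4 dB): 77.57 − 75.4 = 2.2 dB.

2.2 dB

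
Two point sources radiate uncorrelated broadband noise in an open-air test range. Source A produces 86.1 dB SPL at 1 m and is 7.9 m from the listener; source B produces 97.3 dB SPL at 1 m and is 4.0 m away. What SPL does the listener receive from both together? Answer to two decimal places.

At the listener: L_A = 86.1 − 20·log₁₀(7.9) = 68.147 dB; L_B = 97.3 − 20·log₁₀(4.0) = 85.259 dB.
Combined: 10·log₁₀(10^(68.147/10)+10^(85.259/10)) = 85.34 dB SPL.

85.34 dB SPL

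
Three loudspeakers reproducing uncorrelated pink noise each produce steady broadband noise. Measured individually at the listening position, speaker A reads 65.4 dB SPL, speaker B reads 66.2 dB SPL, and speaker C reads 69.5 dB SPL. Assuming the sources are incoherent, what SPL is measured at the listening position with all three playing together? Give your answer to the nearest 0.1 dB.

72.2 dB SPL

Add the sources as powers (linear), then convert back to dB:
L_total = 10·log₁₀(10^(65.4/10) + 10^(66.2/10) + 10^(69.5/10)) = 10·log₁₀(16550000) = 72.2 dB SPL.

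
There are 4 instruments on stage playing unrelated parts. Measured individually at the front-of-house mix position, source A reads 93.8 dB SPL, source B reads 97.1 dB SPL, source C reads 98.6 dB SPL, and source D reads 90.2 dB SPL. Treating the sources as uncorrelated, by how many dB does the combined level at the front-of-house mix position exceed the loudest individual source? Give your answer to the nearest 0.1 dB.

3.4 dB

Uncorrelated sources add in intensity (power), not in dB.
L_total = 10·log₁₀(10^(93.8/10) + 10^(97.1/10) + 10^(98.6/10) + 10^(90.2/10)) = 101.99 dB SPL.
Excess over the loudest (98.6 dB): 101.99 − 98.6 = 3.4 dB.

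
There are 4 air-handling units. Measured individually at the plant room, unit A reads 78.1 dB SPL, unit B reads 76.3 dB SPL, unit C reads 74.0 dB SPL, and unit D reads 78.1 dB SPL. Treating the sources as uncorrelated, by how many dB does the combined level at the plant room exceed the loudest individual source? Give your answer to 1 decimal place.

4.8 dB

Incoherent sources sum as intensities:
L_total = 10·log₁₀(10^(78.1/10) + 10^(76.3/10) + 10^(74.0/10) + 10^(78.1/10)) = 82.94 dB SPL.
Excess over the loudest (78.1 dB): 82.94 − 78.1 = 4.8 dB.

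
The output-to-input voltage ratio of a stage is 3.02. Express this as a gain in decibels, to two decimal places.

9.60 dB

Voltage is an amplitude quantity, so gain = 20·log₁₀(V_out/V_in).
20·log₁₀(3.02) = 9.60 dB.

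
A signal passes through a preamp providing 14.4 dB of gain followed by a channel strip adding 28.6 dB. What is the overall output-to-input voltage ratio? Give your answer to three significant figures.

141

Net gain = 14.4 + 28.6 = 43.0 dB.
Voltage ratio = 10^(43.0/20) = 141.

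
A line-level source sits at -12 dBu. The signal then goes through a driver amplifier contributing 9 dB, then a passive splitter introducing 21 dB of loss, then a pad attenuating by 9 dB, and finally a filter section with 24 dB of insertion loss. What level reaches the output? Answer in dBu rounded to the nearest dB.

-57 dBu

Gain stages sum in dB:
-12 + 9 − 21 − 9 − 24 = -57 dBu.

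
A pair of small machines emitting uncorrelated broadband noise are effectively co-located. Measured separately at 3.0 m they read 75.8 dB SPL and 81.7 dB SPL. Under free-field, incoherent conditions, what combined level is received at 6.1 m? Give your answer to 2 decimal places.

76.53 dB SPL

Combined at 3.0 m: 10·log₁₀(10^(75.8/10)+10^(81.7/10)) = 82.693 dB SPL.
Then apply −20·log₁₀(6.1/3.0) = -6.164 dB → 76.53 dB SPL.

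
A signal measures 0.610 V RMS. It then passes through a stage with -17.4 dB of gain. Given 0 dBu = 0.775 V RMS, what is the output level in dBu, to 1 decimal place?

-19.5 dBu

Input level: 20·log₁₀(0.610/0.775) = -2.08 dBu.
Output: -2.08 − 17.4 = -19.5 dBu.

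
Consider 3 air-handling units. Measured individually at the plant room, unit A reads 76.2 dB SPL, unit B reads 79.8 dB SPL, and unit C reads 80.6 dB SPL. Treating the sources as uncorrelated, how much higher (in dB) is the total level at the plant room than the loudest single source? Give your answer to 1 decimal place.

3.4 dB

Uncorrelated sources add in intensity (power), not in dB.
L_total = 10·log₁₀(10^(76.2/10) + 10^(79.8/10) + 10^(80.6/10)) = 84.01 dB SPL.
Excess over the loudest (80.6 dB): 84.01 − 80.6 = 3.4 dB.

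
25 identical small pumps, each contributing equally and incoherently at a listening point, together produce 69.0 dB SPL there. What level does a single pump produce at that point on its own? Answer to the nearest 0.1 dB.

55.0 dB SPL

25 equal incoherent sources add 10·log₁₀(25) = 13.98 dB over one source.
L_one = 69.0 − 13.98 = 55.0 dB SPL.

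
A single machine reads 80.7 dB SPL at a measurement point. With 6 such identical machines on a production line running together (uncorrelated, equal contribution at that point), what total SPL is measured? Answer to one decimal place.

6 equal incoherent sources raise the level by 10·log₁₀(6) = 7.78 dB.
L_total = 80.7 + 7.78 = 88.5 dB SPL.

88.5 dB SPL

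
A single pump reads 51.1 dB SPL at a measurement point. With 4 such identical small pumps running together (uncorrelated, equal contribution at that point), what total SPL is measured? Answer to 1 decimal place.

4 equal incoherent sources raise the level by 10·log₁₀(4) = 6.02 dB.
L_total = 51.1 + 6.02 = 57.1 dB SPL.

57.1 dB SPL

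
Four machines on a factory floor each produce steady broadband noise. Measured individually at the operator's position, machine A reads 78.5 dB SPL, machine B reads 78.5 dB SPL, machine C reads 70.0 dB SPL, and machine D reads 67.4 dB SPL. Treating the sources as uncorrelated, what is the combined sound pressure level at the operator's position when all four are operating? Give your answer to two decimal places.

81.96 dB SPL

Uncorrelated sources add in intensity (power), not in dB.
L_total = 10·log₁₀(10^(78.5/10) + 10^(78.5/10) + 10^(70.0/10) + 10^(67.4/10)) = 10·log₁₀(157100000) = 81.96 dB SPL.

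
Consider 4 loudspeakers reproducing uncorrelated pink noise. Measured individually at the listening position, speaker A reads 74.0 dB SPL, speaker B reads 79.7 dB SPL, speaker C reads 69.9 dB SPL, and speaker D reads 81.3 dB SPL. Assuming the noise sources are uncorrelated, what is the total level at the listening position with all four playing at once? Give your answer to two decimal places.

Add the sources as powers (linear), then convert back to dB:
L_total = 10·log₁₀(10^(74.0/10) + 10^(79.7/10) + 10^(69.9/10) + 10^(81.3/10)) = 10·log₁₀(263100000) = 84.20 dB SPL.

84.20 dB SPL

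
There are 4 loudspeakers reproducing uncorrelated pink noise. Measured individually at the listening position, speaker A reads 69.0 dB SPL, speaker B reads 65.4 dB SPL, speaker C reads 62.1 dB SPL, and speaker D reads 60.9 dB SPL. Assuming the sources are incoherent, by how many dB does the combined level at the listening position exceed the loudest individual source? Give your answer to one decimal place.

2.5 dB

Uncorrelated sources add in intensity (power), not in dB.
L_total = 10·log₁₀(10^(69.0/10) + 10^(65.4/10) + 10^(62.1/10) + 10^(60.9/10)) = 71.54 dB SPL.
Excess over the loudest (69.0 dB): 71.54 − 69.0 = 2.5 dB.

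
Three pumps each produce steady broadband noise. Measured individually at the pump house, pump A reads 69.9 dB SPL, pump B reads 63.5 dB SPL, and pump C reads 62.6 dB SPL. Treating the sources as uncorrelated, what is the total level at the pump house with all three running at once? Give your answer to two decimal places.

71.41 dB SPL

Add the sources as powers (linear), then convert back to dB:
L_total = 10·log₁₀(10^(69.9/10) + 10^(63.5/10) + 10^(62.6/10)) = 10·log₁₀(13830000) = 71.41 dB SPL.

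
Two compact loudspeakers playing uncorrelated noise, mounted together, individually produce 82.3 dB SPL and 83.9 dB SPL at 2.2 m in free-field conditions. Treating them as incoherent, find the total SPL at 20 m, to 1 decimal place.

67.0 dB SPL

Combined at 2.2 m: 10·log₁₀(10^(82.3/10)+10^(83.9/10)) = 86.18 dB SPL.
Then apply −20·log₁₀(20/2.2) = -19.17 dB → 67.0 dB SPL.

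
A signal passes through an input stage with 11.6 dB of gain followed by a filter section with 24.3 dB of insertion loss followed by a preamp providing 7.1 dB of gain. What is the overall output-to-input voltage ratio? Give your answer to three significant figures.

0.525

Net gain = 11.6 + (−24.3) + 7.1 = -5.6 dB.
Voltage ratio = 10^(-5.6/20) = 0.525.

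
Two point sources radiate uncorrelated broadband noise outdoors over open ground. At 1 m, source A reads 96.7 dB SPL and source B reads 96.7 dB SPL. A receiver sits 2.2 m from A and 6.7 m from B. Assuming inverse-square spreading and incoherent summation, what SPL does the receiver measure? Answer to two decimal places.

90.30 dB SPL

At the listener: L_A = 96.7 − 20·log₁₀(2.2) = 89.852 dB; L_B = 96.7 − 20·log₁₀(6.7) = 80.179 dB.
Combined: 10·log₁₀(10^(89.852/10)+10^(80.179/10)) = 90.30 dB SPL.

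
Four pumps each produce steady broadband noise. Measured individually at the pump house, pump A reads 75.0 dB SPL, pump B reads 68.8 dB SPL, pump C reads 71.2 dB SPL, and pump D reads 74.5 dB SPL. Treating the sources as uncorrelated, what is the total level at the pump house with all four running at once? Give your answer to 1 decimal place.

Uncorrelated sources add in intensity (power), not in dB.
L_total = 10·log₁₀(10^(75.0/10) + 10^(68.8/10) + 10^(71.2/10) + 10^(74.5/10)) = 10·log₁₀(80570000) = 79.1 dB SPL.

79.1 dB SPL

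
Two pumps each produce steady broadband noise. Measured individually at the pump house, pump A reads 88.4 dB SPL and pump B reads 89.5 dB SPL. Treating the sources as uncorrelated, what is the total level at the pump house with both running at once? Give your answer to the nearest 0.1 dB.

Incoherent sources sum as intensities:
L_total = 10·log₁₀(10^(88.4/10) + 10^(89.5/10)) = 10·log₁₀(1583000000) = 92.0 dB SPL.

92.0 dB SPL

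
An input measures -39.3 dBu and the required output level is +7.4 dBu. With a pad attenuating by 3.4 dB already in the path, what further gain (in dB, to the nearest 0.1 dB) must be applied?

50.1 dB

The required make-up gain is the shortfall in the dB sum.
G = +7.4 − (-39.3) + 3.4 = 50.1 dB.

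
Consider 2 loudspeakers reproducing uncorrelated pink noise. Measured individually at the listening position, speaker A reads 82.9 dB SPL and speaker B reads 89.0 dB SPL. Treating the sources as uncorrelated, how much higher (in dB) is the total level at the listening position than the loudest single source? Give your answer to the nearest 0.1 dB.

1.0 dB

Incoherent sources sum as intensities:
L_total = 10·log₁₀(10^(82.9/10) + 10^(89.0/10)) = 89.95 dB SPL.
Excess over the loudest (89.0 dB): 89.95 − 89.0 = 1.0 dB.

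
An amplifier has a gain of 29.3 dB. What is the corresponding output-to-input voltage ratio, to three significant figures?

Voltage ratio = 10^(dB/20).
10^(29.3/20) = 10^(1.465) = 29.2.

29.2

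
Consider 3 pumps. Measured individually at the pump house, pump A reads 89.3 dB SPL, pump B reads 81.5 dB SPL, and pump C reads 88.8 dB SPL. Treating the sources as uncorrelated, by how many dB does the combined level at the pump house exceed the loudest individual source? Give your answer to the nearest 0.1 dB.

Add the sources as powers (linear), then convert back to dB:
L_total = 10·log₁₀(10^(89.3/10) + 10^(81.5/10) + 10^(88.8/10)) = 92.43 dB SPL.
Excess over the loudest (89.3 dB): 92.43 − 89.3 = 3.1 dB.

3.1 dB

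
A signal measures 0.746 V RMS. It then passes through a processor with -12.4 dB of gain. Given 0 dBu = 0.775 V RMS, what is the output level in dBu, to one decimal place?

Input level: 20·log₁₀(0.746/0.775) = -0.33 dBu.
Output: -0.33 − 12.4 = -12.7 dBu.

-12.7 dBu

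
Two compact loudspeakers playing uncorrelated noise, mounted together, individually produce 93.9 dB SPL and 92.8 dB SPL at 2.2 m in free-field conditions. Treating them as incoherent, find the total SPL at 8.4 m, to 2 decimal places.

84.76 dB SPL

Combined at 2.2 m: 10·log₁₀(10^(93.9/10)+10^(92.8/10)) = 96.395 dB SPL.
Then apply −20·log₁₀(8.4/2.2) = -11.637 dB → 84.76 dB SPL.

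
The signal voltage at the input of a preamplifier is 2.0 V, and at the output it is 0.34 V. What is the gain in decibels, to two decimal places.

-15.39 dB

Voltage is an amplitude quantity, so gain = 20·log₁₀(V_out/V_in).
20·log₁₀(0.34/2.0) = 20·log₁₀(0.1700) = -15.39 dB.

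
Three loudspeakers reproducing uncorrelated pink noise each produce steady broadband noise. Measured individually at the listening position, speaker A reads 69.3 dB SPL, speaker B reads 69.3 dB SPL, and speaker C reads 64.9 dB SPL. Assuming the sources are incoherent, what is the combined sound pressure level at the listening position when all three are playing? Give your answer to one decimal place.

Add the sources as powers (linear), then convert back to dB:
L_total = 10·log₁₀(10^(69.3/10) + 10^(69.3/10) + 10^(64.9/10)) = 10·log₁₀(20110000) = 73.0 dB SPL.

73.0 dB SPL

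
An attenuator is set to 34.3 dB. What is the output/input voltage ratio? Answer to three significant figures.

0.0193

Voltage ratio = 10^(dB/20).
10^(-34.3/20) = 10^(-1.715) = 0.0193.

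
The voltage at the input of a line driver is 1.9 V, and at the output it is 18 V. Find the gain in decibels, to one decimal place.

Voltage is an amplitude quantity, so gain = 20·log₁₀(V_out/V_in).
20·log₁₀(18/1.9) = 20·log₁₀(9.474) = 19.5 dB.

19.5 dB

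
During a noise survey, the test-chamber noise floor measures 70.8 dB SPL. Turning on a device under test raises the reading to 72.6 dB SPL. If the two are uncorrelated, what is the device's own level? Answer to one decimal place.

67.9 dB SPL

Background correction is a power subtraction:
L_src = 10·log₁₀(10^(72.6/10) − 10^(70.8/10)) = 10·log₁₀(6174000) = 67.9 dB SPL.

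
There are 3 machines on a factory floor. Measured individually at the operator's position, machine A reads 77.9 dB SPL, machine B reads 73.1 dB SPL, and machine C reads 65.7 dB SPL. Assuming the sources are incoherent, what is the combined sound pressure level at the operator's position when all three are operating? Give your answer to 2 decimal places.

Add the sources as powers (linear), then convert back to dB:
L_total = 10·log₁₀(10^(77.9/10) + 10^(73.1/10) + 10^(65.7/10)) = 10·log₁₀(85790000) = 79.33 dB SPL.

79.33 dB SPL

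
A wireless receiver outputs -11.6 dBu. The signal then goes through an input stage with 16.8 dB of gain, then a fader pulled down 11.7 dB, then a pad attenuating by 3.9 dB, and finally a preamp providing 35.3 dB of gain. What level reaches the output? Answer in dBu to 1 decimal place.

+24.9 dBu

In dB, series stages simply add:
-11.6 + 16.8 − 11.7 − 3.9 + 35.3 = +24.9 dBu.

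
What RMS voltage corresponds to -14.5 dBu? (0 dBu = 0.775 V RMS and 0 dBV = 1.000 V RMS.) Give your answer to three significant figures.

V = 0.775 V × 10^(-14.5/20).
= 0.775 × 0.1884 = 0.146 V.

0.146 V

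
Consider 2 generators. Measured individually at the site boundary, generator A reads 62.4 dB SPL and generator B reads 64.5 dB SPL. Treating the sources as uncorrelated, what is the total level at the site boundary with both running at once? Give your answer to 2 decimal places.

66.59 dB SPL

Incoherent sources sum as intensities:
L_total = 10·log₁₀(10^(62.4/10) + 10^(64.5/10)) = 10·log₁₀(4556000) = 66.59 dB SPL.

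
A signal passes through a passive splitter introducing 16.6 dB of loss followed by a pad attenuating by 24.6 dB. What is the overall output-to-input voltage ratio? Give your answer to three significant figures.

0.00871

Net gain = (−16.6) + (−24.6) = -41.2 dB.
Voltage ratio = 10^(-41.2/20) = 0.00871.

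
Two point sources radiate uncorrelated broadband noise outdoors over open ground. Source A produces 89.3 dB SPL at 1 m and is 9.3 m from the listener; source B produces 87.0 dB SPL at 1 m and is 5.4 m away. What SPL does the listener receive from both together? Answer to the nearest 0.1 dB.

74.3 dB SPL

At the listener: L_A = 89.3 − 20·log₁₀(9.3) = 69.93 dB; L_B = 87.0 − 20·log₁₀(5.4) = 72.35 dB.
Combined: 10·log₁₀(10^(69.93/10)+10^(72.35/10)) = 74.3 dB SPL.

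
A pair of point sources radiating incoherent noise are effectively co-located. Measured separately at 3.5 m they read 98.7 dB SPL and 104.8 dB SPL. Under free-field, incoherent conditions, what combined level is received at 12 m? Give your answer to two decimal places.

95.05 dB SPL

Combined at 3.5 m: 10·log₁₀(10^(98.7/10)+10^(104.8/10)) = 105.753 dB SPL.
Then apply −20·log₁₀(12/3.5) = -10.702 dB → 95.05 dB SPL.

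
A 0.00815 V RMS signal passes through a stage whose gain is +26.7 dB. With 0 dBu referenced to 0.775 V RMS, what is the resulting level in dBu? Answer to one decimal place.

-12.9 dBu

Input level: 20·log₁₀(0.00815/0.775) = -39.56 dBu.
Output: -39.56 + 26.7 = -12.9 dBu.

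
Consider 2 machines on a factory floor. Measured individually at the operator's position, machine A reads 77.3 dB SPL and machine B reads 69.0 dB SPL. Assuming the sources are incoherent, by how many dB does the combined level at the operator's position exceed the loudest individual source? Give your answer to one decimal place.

Uncorrelated sources add in intensity (power), not in dB.
L_total = 10·log₁₀(10^(77.3/10) + 10^(69.0/10)) = 77.90 dB SPL.
Excess over the loudest (77.3 dB): 77.90 − 77.3 = 0.6 dB.

0.6 dB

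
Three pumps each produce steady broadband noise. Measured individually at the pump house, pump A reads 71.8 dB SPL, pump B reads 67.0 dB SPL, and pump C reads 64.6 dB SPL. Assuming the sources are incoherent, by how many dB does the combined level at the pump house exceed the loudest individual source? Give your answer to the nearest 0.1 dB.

1.8 dB

Incoherent sources sum as intensities:
L_total = 10·log₁₀(10^(71.8/10) + 10^(67.0/10) + 10^(64.6/10)) = 73.62 dB SPL.
Excess over the loudest (71.8 dB): 73.62 − 71.8 = 1.8 dB.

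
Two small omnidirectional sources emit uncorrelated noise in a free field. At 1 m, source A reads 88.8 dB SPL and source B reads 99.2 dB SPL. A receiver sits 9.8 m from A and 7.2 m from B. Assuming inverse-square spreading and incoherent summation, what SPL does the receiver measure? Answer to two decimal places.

At the listener: L_A = 88.8 − 20·log₁₀(9.8) = 68.975 dB; L_B = 99.2 − 20·log₁₀(7.2) = 82.053 dB.
Combined: 10·log₁₀(10^(68.975/10)+10^(82.053/10)) = 82.26 dB SPL.

82.26 dB SPL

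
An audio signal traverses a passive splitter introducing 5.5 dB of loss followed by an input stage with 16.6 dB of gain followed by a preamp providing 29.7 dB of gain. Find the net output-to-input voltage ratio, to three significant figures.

Net gain = (−5.5) + 16.6 + 29.7 = 40.8 dB.
Voltage ratio = 10^(40.8/20) = 110.

110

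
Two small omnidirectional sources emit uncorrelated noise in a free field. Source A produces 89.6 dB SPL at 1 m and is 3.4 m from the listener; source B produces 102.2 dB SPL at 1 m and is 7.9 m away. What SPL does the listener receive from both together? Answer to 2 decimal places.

At the listener: L_A = 89.6 − 20·log₁₀(3.4) = 78.970 dB; L_B = 102.2 − 20·log₁₀(7.9) = 84.247 dB.
Combined: 10·log₁₀(10^(78.970/10)+10^(84.247/10)) = 85.38 dB SPL.

85.38 dB SPL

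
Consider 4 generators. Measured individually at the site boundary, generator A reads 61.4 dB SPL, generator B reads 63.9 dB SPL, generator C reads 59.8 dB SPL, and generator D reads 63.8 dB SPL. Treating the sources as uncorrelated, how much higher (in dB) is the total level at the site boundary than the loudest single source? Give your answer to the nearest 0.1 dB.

4.7 dB

Add the sources as powers (linear), then convert back to dB:
L_total = 10·log₁₀(10^(61.4/10) + 10^(63.9/10) + 10^(59.8/10) + 10^(63.8/10)) = 68.57 dB SPL.
Excess over the loudest (63.9 dB): 68.57 − 63.9 = 4.7 dB.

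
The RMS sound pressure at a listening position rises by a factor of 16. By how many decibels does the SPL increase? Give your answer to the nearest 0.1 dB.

24.1 dB

SPL change from a pressure ratio uses the 20·log₁₀ form:
20·log₁₀(16) = 24.1 dB.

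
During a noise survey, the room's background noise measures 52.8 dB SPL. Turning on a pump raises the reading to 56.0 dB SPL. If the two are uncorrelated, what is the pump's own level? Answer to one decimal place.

53.2 dB SPL

Remove the background by subtracting linear intensities:
L_src = 10·log₁₀(10^(56.0/10) − 10^(52.8/10)) = 10·log₁₀(207600) = 53.2 dB SPL.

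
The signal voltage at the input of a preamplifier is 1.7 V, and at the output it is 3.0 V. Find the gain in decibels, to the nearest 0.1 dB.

Voltage ratio → dB uses the 20·log₁₀ form:
20·log₁₀(3.0/1.7) = 20·log₁₀(1.765) = 4.9 dB.

4.9 dB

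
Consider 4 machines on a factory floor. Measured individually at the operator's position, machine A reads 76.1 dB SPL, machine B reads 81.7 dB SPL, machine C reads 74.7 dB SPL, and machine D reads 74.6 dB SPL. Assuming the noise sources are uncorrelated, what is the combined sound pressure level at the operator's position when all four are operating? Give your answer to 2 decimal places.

83.93 dB SPL

Incoherent sources sum as intensities:
L_total = 10·log₁₀(10^(76.1/10) + 10^(81.7/10) + 10^(74.7/10) + 10^(74.6/10)) = 10·log₁₀(247000000) = 83.93 dB SPL.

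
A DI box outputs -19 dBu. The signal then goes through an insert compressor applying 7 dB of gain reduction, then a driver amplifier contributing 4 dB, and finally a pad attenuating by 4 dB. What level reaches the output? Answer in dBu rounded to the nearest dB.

-26 dBu

Gain stages sum in dB:
-19 − 7 + 4 − 4 = -26 dBu.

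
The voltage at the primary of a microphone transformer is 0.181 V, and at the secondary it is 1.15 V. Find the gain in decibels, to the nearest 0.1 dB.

Voltage is an amplitude quantity, so gain = 20·log₁₀(V_out/V_in).
20·log₁₀(1.15/0.181) = 20·log₁₀(6.354) = 16.1 dB.

16.1 dB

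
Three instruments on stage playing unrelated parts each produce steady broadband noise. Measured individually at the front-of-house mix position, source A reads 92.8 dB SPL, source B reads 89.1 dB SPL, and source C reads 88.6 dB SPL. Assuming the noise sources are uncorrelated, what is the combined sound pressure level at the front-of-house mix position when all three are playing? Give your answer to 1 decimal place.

Add the sources as powers (linear), then convert back to dB:
L_total = 10·log₁₀(10^(92.8/10) + 10^(89.1/10) + 10^(88.6/10)) = 10·log₁₀(3443000000) = 95.4 dB SPL.

95.4 dB SPL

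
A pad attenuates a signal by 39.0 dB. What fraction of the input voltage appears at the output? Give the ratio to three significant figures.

0.0112

Voltage ratio = 10^(dB/20).
10^(-39.0/20) = 10^(-1.950) = 0.0112.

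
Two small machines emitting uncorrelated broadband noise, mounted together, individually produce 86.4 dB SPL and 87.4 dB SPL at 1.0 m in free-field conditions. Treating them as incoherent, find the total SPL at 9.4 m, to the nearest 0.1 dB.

Combined at 1.0 m: 10·log₁₀(10^(86.4/10)+10^(87.4/10)) = 89.94 dB SPL.
Then apply −20·log₁₀(9.4/1.0) = -19.46 dB → 70.5 dB SPL.

70.5 dB SPL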